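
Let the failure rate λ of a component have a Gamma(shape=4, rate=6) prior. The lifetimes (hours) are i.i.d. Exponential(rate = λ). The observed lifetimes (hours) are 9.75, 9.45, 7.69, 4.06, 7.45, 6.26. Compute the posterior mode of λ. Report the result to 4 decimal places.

λ̂_MAP = 0.1777

The Exponential(rate=λ) likelihood is ∝ λ^n e^(−λΣtᵢ). Here n = 6 and Σtᵢ = 9.75 + 9.45 + 7.69 + 4.06 + 7.45 + 6.26 = 44.66.
Posterior ∝ λ^3e^(−6λ) · λ^6e^(−44.66λ) = λ^9e^(−50.66λ), i.e. Gamma(10, 50.66).
Mode = (a−1)/b = 9/50.66 ≈ 0.1777.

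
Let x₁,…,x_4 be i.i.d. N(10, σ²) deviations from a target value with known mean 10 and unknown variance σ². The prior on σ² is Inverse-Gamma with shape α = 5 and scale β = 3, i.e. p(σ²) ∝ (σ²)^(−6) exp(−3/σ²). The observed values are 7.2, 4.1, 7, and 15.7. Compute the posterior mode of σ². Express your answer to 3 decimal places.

σ̂²_MAP = 5.634

Sum of squared deviations about the known mean: SS = (7.2−10)² + (4.1−10)² + (7−10)² + (15.7−10)² = 84.14.
The Normal likelihood contributes (σ²)^(−n/2) exp(−SS/(2σ²)), so the posterior is Inverse-Gamma(α + n/2, β + SS/2) = Inverse-Gamma(7, 45.07).
The mode of Inverse-Gamma(a, b) is b/(a+1) = 45.07/8 ≈ 5.634.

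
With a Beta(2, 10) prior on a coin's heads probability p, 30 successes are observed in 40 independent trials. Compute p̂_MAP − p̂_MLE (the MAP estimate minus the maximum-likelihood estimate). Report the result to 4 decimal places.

MAP − MLE = -0.1300

Posterior is Beta(32, 20); MAP = (32−1)/(52−2) = 31/50 ≈ 0.62000.
MLE ignores the prior: p̂_MLE = k/n = 30/40 ≈ 0.75000.
Difference = 31/50 − 30/40 = -13/100 ≈ -0.1300.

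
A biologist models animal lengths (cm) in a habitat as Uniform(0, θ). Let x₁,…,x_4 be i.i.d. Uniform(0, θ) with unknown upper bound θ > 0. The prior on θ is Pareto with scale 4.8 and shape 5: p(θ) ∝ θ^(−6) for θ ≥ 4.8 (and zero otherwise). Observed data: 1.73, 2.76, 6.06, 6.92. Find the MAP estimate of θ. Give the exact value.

The Uniform(0, θ) likelihood is θ^(−n) for θ ≥ max(xᵢ), zero otherwise. Here max(xᵢ) = 6.92.
Posterior ∝ θ^(−6) · θ^(−4) = θ^(−10) on θ ≥ max(4.8, 6.92) = 6.92.
This density is strictly decreasing in θ, so the posterior mode lies at the lower boundary of the support.

θ̂_MAP = 6.92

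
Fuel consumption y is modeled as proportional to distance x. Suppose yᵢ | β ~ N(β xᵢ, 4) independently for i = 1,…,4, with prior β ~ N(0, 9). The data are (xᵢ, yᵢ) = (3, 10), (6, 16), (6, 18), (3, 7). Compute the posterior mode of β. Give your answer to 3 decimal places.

β̂_MAP = 2.819

log p(β | y) = −Σ(yᵢ − βxᵢ)²/(2·4) − β²/(2·9) + const.
Setting the derivative to zero: Σxᵢ(yᵢ − βxᵢ)/4 − β/9 = 0, so β = Σxᵢyᵢ / (Σxᵢ² + σ²/τ²).
Σxᵢyᵢ = 3·10 + 6·16 + 6·18 + 3·7 = 255; Σxᵢ² = 90; σ²/τ² = 4/9.
β̂_MAP = 255 / (90 + 4/9) = 255/(814/9) = 2295/814 ≈ 2.819.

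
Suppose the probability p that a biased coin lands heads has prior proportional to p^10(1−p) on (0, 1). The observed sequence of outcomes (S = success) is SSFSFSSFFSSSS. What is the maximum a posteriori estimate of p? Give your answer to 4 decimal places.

p̂_MAP = 0.7917

The prior density ∝ p^10(1−p)^1 is the kernel of Beta(11, 2).
Data: 9 successes in 13 trials (from the sequence). The binomial likelihood contributes p^9(1−p)^4, so the posterior is Beta(11+9, 2+4) = Beta(20, 6).
For Beta(a, b) with a, b > 1 the mode is (a−1)/(a+b−2) = 19/24 ≈ 0.7917.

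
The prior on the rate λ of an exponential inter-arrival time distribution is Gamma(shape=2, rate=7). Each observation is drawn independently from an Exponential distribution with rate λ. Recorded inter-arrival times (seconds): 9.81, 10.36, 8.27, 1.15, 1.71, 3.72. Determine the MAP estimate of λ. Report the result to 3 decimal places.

λ̂_MAP = 0.167

The Exponential(rate=λ) likelihood is ∝ λ^n e^(−λΣtᵢ). Here n = 6 and Σtᵢ = 9.81 + 10.36 + 8.27 + 1.15 + 1.71 + 3.72 = 35.02.
Posterior ∝ λe^(−7λ) · λ^6e^(−35.02λ) = λ^7e^(−42.02λ), i.e. Gamma(8, 42.02).
Mode = (a−1)/b = 7/42.02 ≈ 0.167.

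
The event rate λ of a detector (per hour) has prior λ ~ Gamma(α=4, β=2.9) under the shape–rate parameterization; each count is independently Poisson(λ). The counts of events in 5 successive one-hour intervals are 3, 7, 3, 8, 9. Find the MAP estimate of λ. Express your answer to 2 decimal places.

Σxᵢ = 3+7+3+8+9 = 30, with n = 5.
Posterior ∝ λ^3e^(−2.9λ) · λ^30e^(−5λ) = λ^33e^(−7.9λ), i.e. Gamma(shape=34, rate=7.9).
The mode of a Gamma(a, b) with a ≥ 1 (shape–rate) is (a−1)/b = 33/7.9 ≈ 4.18.

λ̂_MAP = 4.18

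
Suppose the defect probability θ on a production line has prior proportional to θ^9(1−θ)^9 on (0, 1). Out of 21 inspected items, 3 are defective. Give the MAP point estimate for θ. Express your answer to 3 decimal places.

θ̂_MAP = 0.308

The prior density ∝ θ^9(1−θ)^9 is the kernel of Beta(10, 10).
Data: 3 successes in 21 trials. The binomial likelihood contributes θ^3(1−θ)^18, so the posterior is Beta(10+3, 10+18) = Beta(13, 28).
For Beta(a, b) with a, b > 1 the mode is (a−1)/(a+b−2) = 12/39 ≈ 0.308.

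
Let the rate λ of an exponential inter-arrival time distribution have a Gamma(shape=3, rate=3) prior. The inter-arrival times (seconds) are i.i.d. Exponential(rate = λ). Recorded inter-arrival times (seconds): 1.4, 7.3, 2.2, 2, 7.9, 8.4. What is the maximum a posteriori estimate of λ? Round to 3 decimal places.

λ̂_MAP = 0.248

The Exponential(rate=λ) likelihood is ∝ λ^n e^(−λΣtᵢ). Here n = 6 and Σtᵢ = 1.4 + 7.3 + 2.2 + 2 + 7.9 + 8.4 = 29.2.
Posterior ∝ λ^2e^(−3λ) · λ^6e^(−29.2λ) = λ^8e^(−32.2λ), i.e. Gamma(9, 32.2).
Mode = (a−1)/b = 8/32.2 ≈ 0.248.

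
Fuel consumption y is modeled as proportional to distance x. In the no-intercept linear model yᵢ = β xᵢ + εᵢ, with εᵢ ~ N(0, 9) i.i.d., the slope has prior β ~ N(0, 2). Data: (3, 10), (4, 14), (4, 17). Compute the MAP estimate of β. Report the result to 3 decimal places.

log p(β | y) = −Σ(yᵢ − βxᵢ)²/(2·9) − β²/(2·2) + const.
Setting the derivative to zero: Σxᵢ(yᵢ − βxᵢ)/9 − β/2 = 0, so β = Σxᵢyᵢ / (Σxᵢ² + σ²/τ²).
Σxᵢyᵢ = 3·10 + 4·14 + 4·17 = 154; Σxᵢ² = 41; σ²/τ² = 4.5.
β̂_MAP = 154 / (41 + 4.5) = 154/45.5 ≈ 3.385.

β̂_MAP = 3.385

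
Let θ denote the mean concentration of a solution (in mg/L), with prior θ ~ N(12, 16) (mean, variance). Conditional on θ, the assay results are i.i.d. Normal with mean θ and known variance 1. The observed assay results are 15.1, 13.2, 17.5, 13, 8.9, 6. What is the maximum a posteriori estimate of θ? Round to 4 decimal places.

n = 6; x̄ = (15.1 + 13.2 + 17.5 + 13 + 8.9 + 6)/6 = 73.7/6 = 737/60 ≈ 12.2833.
For a Normal prior and Normal likelihood with known variance, the posterior is Normal; its mode equals its mean, the precision-weighted average.
Prior precision 1/σ₀² = 1/16 = 0.0625; data precision n/σ² = 6/1 = 6.
θ̂ = (0.0625·12 + 6·(737/60)) / (0.0625 + 6) = 74.45/6.0625 = 5956/485 ≈ 12.2804.

θ̂_MAP = 12.2804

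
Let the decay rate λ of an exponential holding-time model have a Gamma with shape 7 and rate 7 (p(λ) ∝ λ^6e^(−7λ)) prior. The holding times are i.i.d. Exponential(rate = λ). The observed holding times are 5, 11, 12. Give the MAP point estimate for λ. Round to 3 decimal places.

The Exponential(rate=λ) likelihood is ∝ λ^n e^(−λΣtᵢ). Here n = 3 and Σtᵢ = 5 + 11 + 12 = 28.
Posterior ∝ λ^6e^(−7λ) · λ^3e^(−28λ) = λ^9e^(−35λ), i.e. Gamma(10, 35).
Mode = (a−1)/b = 9/35 ≈ 0.257.

λ̂_MAP = 0.257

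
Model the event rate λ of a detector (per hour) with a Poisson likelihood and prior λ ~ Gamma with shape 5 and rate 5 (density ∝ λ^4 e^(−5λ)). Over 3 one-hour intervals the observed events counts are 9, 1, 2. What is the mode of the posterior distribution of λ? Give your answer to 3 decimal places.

λ̂_MAP = 2.000

Σxᵢ = 9+1+2 = 12, with n = 3.
Posterior ∝ λ^4e^(−5λ) · λ^12e^(−3λ) = λ^16e^(−8λ), i.e. Gamma(shape=17, rate=8).
The mode of a Gamma(a, b) with a ≥ 1 (shape–rate) is (a−1)/b = 16/8 ≈ 2.000.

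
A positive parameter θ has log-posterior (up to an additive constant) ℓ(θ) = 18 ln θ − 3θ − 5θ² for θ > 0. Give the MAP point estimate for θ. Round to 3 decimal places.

ℓ'(θ) = 18/θ − 3 − 10θ. Setting this to zero and multiplying by θ: 10θ² + 3θ − 18 = 0.
θ = (−3 + √(3² + 4·10·18)) / (2·10) = (−3 + √729) / 20 = (−3 + 27)/20 = 6/5.
ℓ''(θ) = −18/θ² − 10 < 0, confirming a maximum.

θ̂_MAP = 1.200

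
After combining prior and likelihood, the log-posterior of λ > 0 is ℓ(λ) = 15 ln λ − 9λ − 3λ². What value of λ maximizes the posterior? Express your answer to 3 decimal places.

λ̂_MAP = 1.000

ℓ'(λ) = 15/λ − 9 − 6λ. Setting this to zero and multiplying by λ: 6λ² + 9λ − 15 = 0.
λ = (−9 + √(9² + 4·6·15)) / (2·6) = (−9 + √441) / 12 = (−9 + 21)/12 = 1.
ℓ''(λ) = −15/λ² − 6 < 0, confirming a maximum.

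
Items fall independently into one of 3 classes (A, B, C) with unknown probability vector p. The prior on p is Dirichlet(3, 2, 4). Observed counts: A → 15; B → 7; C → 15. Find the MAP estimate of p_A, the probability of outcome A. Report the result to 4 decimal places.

The posterior is Dirichlet(αᵢ + nᵢ) = Dirichlet(18, 9, 19).
For a Dirichlet(a₁,…,a_K) with all aᵢ > 1, the mode has j-th component (aⱼ − 1)/(Σaᵢ − K).
Here Σaᵢ = 46 and K = 3, so p_A = (18 − 1)/(46 − 3) = 17/43 ≈ 0.3953.

MAP estimate of p_A = 0.3953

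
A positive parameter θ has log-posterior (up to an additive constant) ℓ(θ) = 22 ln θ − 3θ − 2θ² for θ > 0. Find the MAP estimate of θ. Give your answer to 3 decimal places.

θ̂_MAP = 2.000

ℓ'(θ) = 22/θ − 3 − 4θ. Setting this to zero and multiplying by θ: 4θ² + 3θ − 22 = 0.
θ = (−3 + √(3² + 4·4·22)) / (2·4) = (−3 + √361) / 8 = (−3 + 19)/8 = 2.
ℓ''(θ) = −22/θ² − 4 < 0, confirming a maximum.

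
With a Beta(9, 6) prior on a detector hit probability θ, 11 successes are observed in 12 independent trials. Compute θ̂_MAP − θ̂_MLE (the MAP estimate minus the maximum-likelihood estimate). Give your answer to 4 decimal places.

MAP − MLE = -0.1567

Posterior is Beta(20, 7); MAP = (20−1)/(27−2) = 19/25 ≈ 0.76000.
MLE ignores the prior: θ̂_MLE = k/n = 11/12 ≈ 0.91667.
Difference = 19/25 − 11/12 = -47/300 ≈ -0.1567.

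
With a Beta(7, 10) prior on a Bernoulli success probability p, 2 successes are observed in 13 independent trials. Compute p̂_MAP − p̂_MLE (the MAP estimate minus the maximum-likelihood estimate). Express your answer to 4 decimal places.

Posterior is Beta(9, 21); MAP = (9−1)/(30−2) = 8/28 ≈ 0.28571.
MLE ignores the prior: p̂_MLE = k/n = 2/13 ≈ 0.15385.
Difference = 8/28 − 2/13 = 12/91 ≈ 0.1319.

MAP − MLE = 0.1319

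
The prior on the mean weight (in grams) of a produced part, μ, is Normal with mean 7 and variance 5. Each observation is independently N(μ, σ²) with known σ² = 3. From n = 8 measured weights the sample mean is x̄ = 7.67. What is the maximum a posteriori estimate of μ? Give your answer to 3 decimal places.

n = 8, x̄ = 7.67.
For a Normal prior and Normal likelihood with known variance, the posterior is Normal; its mode equals its mean, the precision-weighted average.
Prior precision 1/σ₀² = 1/5 = 0.2; data precision n/σ² = 8/3.
μ̂ = (0.2·7 + (8/3)·7.67) / (0.2 + 8/3) = (1639/75)/(43/15) = 1639/215 ≈ 7.623.

μ̂_MAP = 7.623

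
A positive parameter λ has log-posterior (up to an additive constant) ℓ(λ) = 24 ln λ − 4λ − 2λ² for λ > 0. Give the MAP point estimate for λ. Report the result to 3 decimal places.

ℓ'(λ) = 24/λ − 4 − 4λ. Setting this to zero and multiplying by λ: 4λ² + 4λ − 24 = 0.
λ = (−4 + √(4² + 4·4·24)) / (2·4) = (−4 + √400) / 8 = (−4 + 20)/8 = 2.
ℓ''(λ) = −24/λ² − 4 < 0, confirming a maximum.

λ̂_MAP = 2.000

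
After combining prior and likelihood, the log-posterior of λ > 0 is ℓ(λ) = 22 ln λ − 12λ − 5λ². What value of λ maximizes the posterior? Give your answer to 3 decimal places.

λ̂_MAP = 1.000

ℓ'(λ) = 22/λ − 12 − 10λ. Setting this to zero and multiplying by λ: 10λ² + 12λ − 22 = 0.
λ = (−12 + √(12² + 4·10·22)) / (2·10) = (−12 + √1024) / 20 = (−12 + 32)/20 = 1.
ℓ''(λ) = −22/λ² − 10 < 0, confirming a maximum.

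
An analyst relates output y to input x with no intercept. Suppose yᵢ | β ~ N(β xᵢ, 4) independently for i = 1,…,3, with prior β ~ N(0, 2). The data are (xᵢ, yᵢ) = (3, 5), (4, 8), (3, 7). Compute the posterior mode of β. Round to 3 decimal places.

log p(β | y) = −Σ(yᵢ − βxᵢ)²/(2·4) − β²/(2·2) + const.
Setting the derivative to zero: Σxᵢ(yᵢ − βxᵢ)/4 − β/2 = 0, so β = Σxᵢyᵢ / (Σxᵢ² + σ²/τ²).
Σxᵢyᵢ = 3·5 + 4·8 + 3·7 = 68; Σxᵢ² = 34; σ²/τ² = 2.
β̂_MAP = 68 / (34 + 2) = 68/36 ≈ 1.889.

β̂_MAP = 1.889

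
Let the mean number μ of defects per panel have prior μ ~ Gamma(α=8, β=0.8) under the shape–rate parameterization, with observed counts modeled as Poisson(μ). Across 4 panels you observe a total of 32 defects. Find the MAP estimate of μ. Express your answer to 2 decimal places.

μ̂_MAP = 8.13

Σxᵢ = 32, n = 4.
Posterior ∝ μ^7e^(−0.8μ) · μ^32e^(−4μ) = μ^39e^(−4.8μ), i.e. Gamma(shape=40, rate=4.8).
The mode of a Gamma(a, b) with a ≥ 1 (shape–rate) is (a−1)/b = 39/4.8 ≈ 8.13.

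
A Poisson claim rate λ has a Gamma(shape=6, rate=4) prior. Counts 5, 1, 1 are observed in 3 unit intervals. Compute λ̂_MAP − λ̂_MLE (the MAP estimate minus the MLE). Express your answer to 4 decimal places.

MAP − MLE = -0.6190

Σxᵢ = 7. Posterior is Gamma(13, 7); MAP = (13−1)/7 = 12/7 ≈ 1.71429.
MLE = x̄ = 7/3 ≈ 2.33333.
Difference = 12/7 − 7/3 = -13/21 ≈ -0.6190.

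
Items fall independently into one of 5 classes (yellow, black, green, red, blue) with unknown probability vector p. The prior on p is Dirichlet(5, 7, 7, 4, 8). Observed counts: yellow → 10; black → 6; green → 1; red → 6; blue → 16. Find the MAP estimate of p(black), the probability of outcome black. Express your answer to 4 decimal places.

MAP estimate of p(black) = 0.1846

The posterior is Dirichlet(αᵢ + nᵢ) = Dirichlet(15, 13, 8, 10, 24).
For a Dirichlet(a₁,…,a_K) with all aᵢ > 1, the mode has j-th component (aⱼ − 1)/(Σaᵢ − K).
Here Σaᵢ = 70 and K = 5, so p(black) = (13 − 1)/(70 − 5) = 12/65 ≈ 0.1846.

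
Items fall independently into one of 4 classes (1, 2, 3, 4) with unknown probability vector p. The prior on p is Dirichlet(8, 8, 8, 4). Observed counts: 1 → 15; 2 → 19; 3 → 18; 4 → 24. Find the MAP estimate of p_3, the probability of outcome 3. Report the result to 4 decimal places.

MAP estimate: 0.2500

The posterior is Dirichlet(αᵢ + nᵢ) = Dirichlet(23, 27, 26, 28).
For a Dirichlet(a₁,…,a_K) with all aᵢ > 1, the mode has j-th component (aⱼ − 1)/(Σaᵢ − K).
Here Σaᵢ = 104 and K = 4, so p_3 = (26 − 1)/(104 − 4) = 25/100 ≈ 0.2500.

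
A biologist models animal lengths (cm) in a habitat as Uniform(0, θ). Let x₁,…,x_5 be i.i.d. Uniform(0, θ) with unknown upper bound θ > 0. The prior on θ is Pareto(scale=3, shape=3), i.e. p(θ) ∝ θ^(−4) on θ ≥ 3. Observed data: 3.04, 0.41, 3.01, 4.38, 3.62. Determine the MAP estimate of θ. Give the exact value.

θ̂_MAP = 4.38

The Uniform(0, θ) likelihood is θ^(−n) for θ ≥ max(xᵢ), zero otherwise. Here max(xᵢ) = 4.38.
Posterior ∝ θ^(−4) · θ^(−5) = θ^(−9) on θ ≥ max(3, 4.38) = 4.38.
This density is strictly decreasing in θ, so the posterior mode lies at the lower boundary of the support.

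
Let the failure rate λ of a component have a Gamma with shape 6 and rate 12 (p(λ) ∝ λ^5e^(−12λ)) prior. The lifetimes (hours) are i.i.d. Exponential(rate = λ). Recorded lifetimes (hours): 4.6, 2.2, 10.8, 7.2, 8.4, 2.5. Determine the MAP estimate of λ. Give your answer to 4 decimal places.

The Exponential(rate=λ) likelihood is ∝ λ^n e^(−λΣtᵢ). Here n = 6 and Σtᵢ = 4.6 + 2.2 + 10.8 + 7.2 + 8.4 + 2.5 = 35.7.
Posterior ∝ λ^5e^(−12λ) · λ^6e^(−35.7λ) = λ^11e^(−47.7λ), i.e. Gamma(12, 47.7).
Mode = (a−1)/b = 11/47.7 ≈ 0.2306.

λ̂_MAP = 0.2306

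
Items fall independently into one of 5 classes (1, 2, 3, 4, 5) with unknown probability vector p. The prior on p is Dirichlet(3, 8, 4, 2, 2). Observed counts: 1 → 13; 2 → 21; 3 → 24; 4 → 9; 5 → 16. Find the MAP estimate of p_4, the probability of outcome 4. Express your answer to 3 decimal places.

The posterior is Dirichlet(αᵢ + nᵢ) = Dirichlet(16, 29, 28, 11, 18).
For a Dirichlet(a₁,…,a_K) with all aᵢ > 1, the mode has j-th component (aⱼ − 1)/(Σaᵢ − K).
Here Σaᵢ = 102 and K = 5, so p_4 = (11 − 1)/(102 − 5) = 10/97 ≈ 0.103.

MAP estimate: 0.103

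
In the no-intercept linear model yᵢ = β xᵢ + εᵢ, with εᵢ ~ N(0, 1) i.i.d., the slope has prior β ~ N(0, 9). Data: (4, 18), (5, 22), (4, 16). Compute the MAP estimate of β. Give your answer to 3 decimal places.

β̂_MAP = 4.307

log p(β | y) = −Σ(yᵢ − βxᵢ)²/(2·1) − β²/(2·9) + const.
Setting the derivative to zero: Σxᵢ(yᵢ − βxᵢ)/1 − β/9 = 0, so β = Σxᵢyᵢ / (Σxᵢ² + σ²/τ²).
Σxᵢyᵢ = 4·18 + 5·22 + 4·16 = 246; Σxᵢ² = 57; σ²/τ² = 1/9.
β̂_MAP = 246 / (57 + 1/9) = 246/(514/9) = 1107/257 ≈ 4.307.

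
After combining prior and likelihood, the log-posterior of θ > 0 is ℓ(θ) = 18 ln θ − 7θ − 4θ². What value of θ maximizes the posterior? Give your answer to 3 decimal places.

θ̂_MAP = 1.125

ℓ'(θ) = 18/θ − 7 − 8θ. Setting this to zero and multiplying by θ: 8θ² + 7θ − 18 = 0.
θ = (−7 + √(7² + 4·8·18)) / (2·8) = (−7 + √625) / 16 = (−7 + 25)/16 = 9/8.
ℓ''(θ) = −18/θ² − 8 < 0, confirming a maximum.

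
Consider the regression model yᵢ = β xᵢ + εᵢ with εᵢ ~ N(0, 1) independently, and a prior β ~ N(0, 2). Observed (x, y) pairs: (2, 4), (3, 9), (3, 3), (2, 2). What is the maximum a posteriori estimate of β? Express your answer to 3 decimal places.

log p(β | y) = −Σ(yᵢ − βxᵢ)²/(2·1) − β²/(2·2) + const.
Setting the derivative to zero: Σxᵢ(yᵢ − βxᵢ)/1 − β/2 = 0, so β = Σxᵢyᵢ / (Σxᵢ² + σ²/τ²).
Σxᵢyᵢ = 2·4 + 3·9 + 3·3 + 2·2 = 48; Σxᵢ² = 26; σ²/τ² = 0.5.
β̂_MAP = 48 / (26 + 0.5) = 48/26.5 ≈ 1.811.

β̂_MAP = 1.811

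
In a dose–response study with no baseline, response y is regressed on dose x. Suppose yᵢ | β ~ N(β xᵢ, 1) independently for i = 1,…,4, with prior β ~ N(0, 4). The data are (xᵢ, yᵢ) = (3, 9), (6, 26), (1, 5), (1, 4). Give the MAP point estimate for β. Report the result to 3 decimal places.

log p(β | y) = −Σ(yᵢ − βxᵢ)²/(2·1) − β²/(2·4) + const.
Setting the derivative to zero: Σxᵢ(yᵢ − βxᵢ)/1 − β/4 = 0, so β = Σxᵢyᵢ / (Σxᵢ² + σ²/τ²).
Σxᵢyᵢ = 3·9 + 6·26 + 1·5 + 1·4 = 192; Σxᵢ² = 47; σ²/τ² = 0.25.
β̂_MAP = 192 / (47 + 0.25) = 192/47.25 ≈ 4.063.

β̂_MAP = 4.063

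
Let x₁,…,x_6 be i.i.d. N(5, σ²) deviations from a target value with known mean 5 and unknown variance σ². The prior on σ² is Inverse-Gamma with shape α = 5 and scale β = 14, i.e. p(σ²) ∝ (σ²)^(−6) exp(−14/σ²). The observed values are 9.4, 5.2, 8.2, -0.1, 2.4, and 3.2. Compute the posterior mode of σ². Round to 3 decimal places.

Sum of squared deviations about the known mean: SS = (9.4−5)² + (5.2−5)² + (8.2−5)² + (-0.1−5)² + (2.4−5)² + (3.2−5)² = 65.65.
The Normal likelihood contributes (σ²)^(−n/2) exp(−SS/(2σ²)), so the posterior is Inverse-Gamma(α + n/2, β + SS/2) = Inverse-Gamma(8, 46.825).
The mode of Inverse-Gamma(a, b) is b/(a+1) = 46.825/9 ≈ 5.203.

σ̂²_MAP = 5.203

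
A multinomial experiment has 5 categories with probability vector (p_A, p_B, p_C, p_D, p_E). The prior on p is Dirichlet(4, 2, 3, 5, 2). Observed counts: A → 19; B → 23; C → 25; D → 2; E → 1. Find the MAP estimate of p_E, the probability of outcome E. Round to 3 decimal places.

The posterior is Dirichlet(αᵢ + nᵢ) = Dirichlet(23, 25, 28, 7, 3).
For a Dirichlet(a₁,…,a_K) with all aᵢ > 1, the mode has j-th component (aⱼ − 1)/(Σaᵢ − K).
Here Σaᵢ = 86 and K = 5, so p_E = (3 − 1)/(86 − 5) = 2/81 ≈ 0.025.

MAP estimate of p_E = 0.025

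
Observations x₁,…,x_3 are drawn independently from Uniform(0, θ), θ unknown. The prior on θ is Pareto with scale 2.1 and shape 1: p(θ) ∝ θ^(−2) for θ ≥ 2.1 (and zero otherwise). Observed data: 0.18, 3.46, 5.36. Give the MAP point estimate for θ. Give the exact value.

θ̂_MAP = 5.36

The Uniform(0, θ) likelihood is θ^(−n) for θ ≥ max(xᵢ), zero otherwise. Here max(xᵢ) = 5.36.
Posterior ∝ θ^(−2) · θ^(−3) = θ^(−5) on θ ≥ max(2.1, 5.36) = 5.36.
This density is strictly decreasing in θ, so the posterior mode lies at the lower boundary of the support.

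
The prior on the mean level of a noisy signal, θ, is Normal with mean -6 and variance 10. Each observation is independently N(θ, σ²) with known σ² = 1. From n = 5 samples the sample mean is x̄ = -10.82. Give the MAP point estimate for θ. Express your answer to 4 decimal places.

θ̂_MAP = -10.7255

n = 5, x̄ = -10.82.
For a Normal prior and Normal likelihood with known variance, the posterior is Normal; its mode equals its mean, the precision-weighted average.
Prior precision 1/σ₀² = 1/10 = 0.1; data precision n/σ² = 5/1 = 5.
θ̂ = (0.1·(-6) + 5·(-10.82)) / (0.1 + 5) = (-54.7)/5.1 = -547/51 ≈ -10.7255.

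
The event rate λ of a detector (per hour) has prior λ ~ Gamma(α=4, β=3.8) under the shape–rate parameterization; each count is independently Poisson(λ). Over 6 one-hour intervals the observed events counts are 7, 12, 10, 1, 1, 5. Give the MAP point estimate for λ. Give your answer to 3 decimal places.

λ̂_MAP = 3.980

Σxᵢ = 7+12+10+1+1+5 = 36, with n = 6.
Posterior ∝ λ^3e^(−3.8λ) · λ^36e^(−6λ) = λ^39e^(−9.8λ), i.e. Gamma(shape=40, rate=9.8).
The mode of a Gamma(a, b) with a ≥ 1 (shape–rate) is (a−1)/b = 39/9.8 ≈ 3.980.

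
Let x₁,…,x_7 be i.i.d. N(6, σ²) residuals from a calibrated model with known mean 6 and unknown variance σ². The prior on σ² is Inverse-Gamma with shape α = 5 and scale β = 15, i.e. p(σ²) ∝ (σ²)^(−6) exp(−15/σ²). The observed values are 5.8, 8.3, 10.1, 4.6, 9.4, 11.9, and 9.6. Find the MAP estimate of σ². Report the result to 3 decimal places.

σ̂²_MAP = 5.970

Sum of squared deviations about the known mean: SS = (5.8−6)² + (8.3−6)² + (10.1−6)² + (4.6−6)² + (9.4−6)² + (11.9−6)² + (9.6−6)² = 83.43.
The Normal likelihood contributes (σ²)^(−n/2) exp(−SS/(2σ²)), so the posterior is Inverse-Gamma(α + n/2, β + SS/2) = Inverse-Gamma(8.5, 56.715).
The mode of Inverse-Gamma(a, b) is b/(a+1) = 56.715/9.5 ≈ 5.970.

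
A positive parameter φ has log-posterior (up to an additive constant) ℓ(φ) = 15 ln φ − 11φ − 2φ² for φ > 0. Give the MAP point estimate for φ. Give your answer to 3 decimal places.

φ̂_MAP = 1.000

ℓ'(φ) = 15/φ − 11 − 4φ. Setting this to zero and multiplying by φ: 4φ² + 11φ − 15 = 0.
φ = (−11 + √(11² + 4·4·15)) / (2·4) = (−11 + √361) / 8 = (−11 + 19)/8 = 1.
ℓ''(φ) = −15/φ² − 4 < 0, confirming a maximum.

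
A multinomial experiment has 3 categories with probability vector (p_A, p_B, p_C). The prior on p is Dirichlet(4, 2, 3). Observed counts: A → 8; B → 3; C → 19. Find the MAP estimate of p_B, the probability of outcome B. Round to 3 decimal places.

The posterior is Dirichlet(αᵢ + nᵢ) = Dirichlet(12, 5, 22).
For a Dirichlet(a₁,…,a_K) with all aᵢ > 1, the mode has j-th component (aⱼ − 1)/(Σaᵢ − K).
Here Σaᵢ = 39 and K = 3, so p_B = (5 − 1)/(39 − 3) = 4/36 ≈ 0.111.

MAP estimate of p_B = 0.111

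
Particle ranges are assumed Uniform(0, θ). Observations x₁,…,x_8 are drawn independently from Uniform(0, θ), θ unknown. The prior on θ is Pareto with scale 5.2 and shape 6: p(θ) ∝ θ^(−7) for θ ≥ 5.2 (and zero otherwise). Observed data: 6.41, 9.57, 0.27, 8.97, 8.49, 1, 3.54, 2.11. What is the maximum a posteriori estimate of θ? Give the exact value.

The Uniform(0, θ) likelihood is θ^(−n) for θ ≥ max(xᵢ), zero otherwise. Here max(xᵢ) = 9.57.
Posterior ∝ θ^(−7) · θ^(−8) = θ^(−15) on θ ≥ max(5.2, 9.57) = 9.57.
This density is strictly decreasing in θ, so the posterior mode lies at the lower boundary of the support.

θ̂_MAP = 9.57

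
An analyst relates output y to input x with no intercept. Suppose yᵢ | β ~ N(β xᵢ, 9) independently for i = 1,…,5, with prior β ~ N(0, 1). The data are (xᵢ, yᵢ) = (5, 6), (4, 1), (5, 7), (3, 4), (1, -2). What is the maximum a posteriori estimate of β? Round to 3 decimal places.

log p(β | y) = −Σ(yᵢ − βxᵢ)²/(2·9) − β²/(2·1) + const.
Setting the derivative to zero: Σxᵢ(yᵢ − βxᵢ)/9 − β/1 = 0, so β = Σxᵢyᵢ / (Σxᵢ² + σ²/τ²).
Σxᵢyᵢ = 5·6 + 4·1 + 5·7 + 3·4 + 1·(-2) = 79; Σxᵢ² = 76; σ²/τ² = 9.
β̂_MAP = 79 / (76 + 9) = 79/85 ≈ 0.929.

β̂_MAP = 0.929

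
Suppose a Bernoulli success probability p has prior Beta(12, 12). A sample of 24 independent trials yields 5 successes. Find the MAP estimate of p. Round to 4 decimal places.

Prior: Beta(12, 12).
Data: 5 successes in 24 trials. The binomial likelihood contributes p^5(1−p)^19, so the posterior is Beta(12+5, 12+19) = Beta(17, 31).
For Beta(a, b) with a, b > 1 the mode is (a−1)/(a+b−2) = 16/46 ≈ 0.3478.

p̂_MAP = 0.3478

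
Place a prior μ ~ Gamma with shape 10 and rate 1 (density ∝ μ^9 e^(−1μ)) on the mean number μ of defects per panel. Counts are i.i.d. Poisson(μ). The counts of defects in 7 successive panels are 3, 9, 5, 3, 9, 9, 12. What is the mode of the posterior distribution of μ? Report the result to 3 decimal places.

Σxᵢ = 3+9+5+3+9+9+12 = 50, with n = 7.
Posterior ∝ μ^9e^(−1μ) · μ^50e^(−7μ) = μ^59e^(−8μ), i.e. Gamma(shape=60, rate=8).
The mode of a Gamma(a, b) with a ≥ 1 (shape–rate) is (a−1)/b = 59/8 ≈ 7.375.

μ̂_MAP = 7.375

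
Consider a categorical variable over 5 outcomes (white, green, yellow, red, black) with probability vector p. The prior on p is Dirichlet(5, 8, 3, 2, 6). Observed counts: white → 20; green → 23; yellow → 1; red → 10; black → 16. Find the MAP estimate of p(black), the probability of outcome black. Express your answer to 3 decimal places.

MAP estimate of p(black) = 0.236

The posterior is Dirichlet(αᵢ + nᵢ) = Dirichlet(25, 31, 4, 12, 22).
For a Dirichlet(a₁,…,a_K) with all aᵢ > 1, the mode has j-th component (aⱼ − 1)/(Σaᵢ − K).
Here Σaᵢ = 94 and K = 5, so p(black) = (22 − 1)/(94 − 5) = 21/89 ≈ 0.236.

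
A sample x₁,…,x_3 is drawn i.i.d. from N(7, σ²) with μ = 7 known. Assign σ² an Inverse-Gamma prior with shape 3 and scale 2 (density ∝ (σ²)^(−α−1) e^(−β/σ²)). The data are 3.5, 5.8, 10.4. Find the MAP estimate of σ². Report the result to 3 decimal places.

σ̂²_MAP = 2.659

Sum of squared deviations about the known mean: SS = (3.5−7)² + (5.8−7)² + (10.4−7)² = 25.25.
The Normal likelihood contributes (σ²)^(−n/2) exp(−SS/(2σ²)), so the posterior is Inverse-Gamma(α + n/2, β + SS/2) = Inverse-Gamma(4.5, 14.625).
The mode of Inverse-Gamma(a, b) is b/(a+1) = 14.625/5.5 ≈ 2.659.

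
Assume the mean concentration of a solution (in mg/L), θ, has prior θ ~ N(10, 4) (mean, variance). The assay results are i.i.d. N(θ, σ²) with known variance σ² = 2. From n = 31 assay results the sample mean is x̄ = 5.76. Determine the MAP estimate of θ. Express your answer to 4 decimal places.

θ̂_MAP = 5.8273

n = 31, x̄ = 5.76.
For a Normal prior and Normal likelihood with known variance, the posterior is Normal; its mode equals its mean, the precision-weighted average.
Prior precision 1/σ₀² = 1/4 = 0.25; data precision n/σ² = 31/2 = 15.5.
θ̂ = (0.25·10 + 15.5·5.76) / (0.25 + 15.5) = 91.78/15.75 = 9178/1575 ≈ 5.8273.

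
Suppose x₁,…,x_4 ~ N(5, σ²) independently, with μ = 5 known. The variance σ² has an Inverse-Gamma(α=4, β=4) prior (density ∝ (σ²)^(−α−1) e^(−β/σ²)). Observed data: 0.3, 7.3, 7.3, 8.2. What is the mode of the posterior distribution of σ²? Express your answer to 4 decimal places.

σ̂²_MAP = 3.6364

Sum of squared deviations about the known mean: SS = (0.3−5)² + (7.3−5)² + (7.3−5)² + (8.2−5)² = 42.91.
The Normal likelihood contributes (σ²)^(−n/2) exp(−SS/(2σ²)), so the posterior is Inverse-Gamma(α + n/2, β + SS/2) = Inverse-Gamma(6, 25.455).
The mode of Inverse-Gamma(a, b) is b/(a+1) = 25.455/7 ≈ 3.6364.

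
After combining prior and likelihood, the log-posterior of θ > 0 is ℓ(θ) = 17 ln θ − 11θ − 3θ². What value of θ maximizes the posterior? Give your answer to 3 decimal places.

θ̂_MAP = 1.000

ℓ'(θ) = 17/θ − 11 − 6θ. Setting this to zero and multiplying by θ: 6θ² + 11θ − 17 = 0.
θ = (−11 + √(11² + 4·6·17)) / (2·6) = (−11 + √529) / 12 = (−11 + 23)/12 = 1.
ℓ''(θ) = −17/θ² − 6 < 0, confirming a maximum.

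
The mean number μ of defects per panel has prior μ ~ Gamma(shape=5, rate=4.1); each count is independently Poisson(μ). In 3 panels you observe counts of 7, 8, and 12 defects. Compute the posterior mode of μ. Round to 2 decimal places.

μ̂_MAP = 4.37

Σxᵢ = 7+8+12 = 27, with n = 3.
Posterior ∝ μ^4e^(−4.1μ) · μ^27e^(−3μ) = μ^31e^(−7.1μ), i.e. Gamma(shape=32, rate=7.1).
The mode of a Gamma(a, b) with a ≥ 1 (shape–rate) is (a−1)/b = 31/7.1 ≈ 4.37.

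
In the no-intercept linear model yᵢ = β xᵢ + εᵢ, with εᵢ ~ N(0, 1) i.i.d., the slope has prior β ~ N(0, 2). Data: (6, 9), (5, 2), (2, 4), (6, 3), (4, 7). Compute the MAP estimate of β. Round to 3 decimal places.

log p(β | y) = −Σ(yᵢ − βxᵢ)²/(2·1) − β²/(2·2) + const.
Setting the derivative to zero: Σxᵢ(yᵢ − βxᵢ)/1 − β/2 = 0, so β = Σxᵢyᵢ / (Σxᵢ² + σ²/τ²).
Σxᵢyᵢ = 6·9 + 5·2 + 2·4 + 6·3 + 4·7 = 118; Σxᵢ² = 117; σ²/τ² = 0.5.
β̂_MAP = 118 / (117 + 0.5) = 118/117.5 ≈ 1.004.

β̂_MAP = 1.004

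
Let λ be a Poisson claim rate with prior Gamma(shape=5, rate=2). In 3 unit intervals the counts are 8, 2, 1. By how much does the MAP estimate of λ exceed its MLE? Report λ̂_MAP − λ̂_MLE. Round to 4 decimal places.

Σxᵢ = 11. Posterior is Gamma(16, 5); MAP = (16−1)/5 = 15/5 ≈ 3.00000.
MLE = x̄ = 11/3 ≈ 3.66667.
Difference = 15/5 − 11/3 = -2/3 ≈ -0.6667.

MAP − MLE = -0.6667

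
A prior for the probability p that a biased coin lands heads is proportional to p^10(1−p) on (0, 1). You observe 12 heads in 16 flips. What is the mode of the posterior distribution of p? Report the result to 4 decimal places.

The prior density ∝ p^10(1−p)^1 is the kernel of Beta(11, 2).
Data: 12 successes in 16 trials. The binomial likelihood contributes p^12(1−p)^4, so the posterior is Beta(11+12, 2+4) = Beta(23, 6).
For Beta(a, b) with a, b > 1 the mode is (a−1)/(a+b−2) = 22/27 ≈ 0.8148.

p̂_MAP = 0.8148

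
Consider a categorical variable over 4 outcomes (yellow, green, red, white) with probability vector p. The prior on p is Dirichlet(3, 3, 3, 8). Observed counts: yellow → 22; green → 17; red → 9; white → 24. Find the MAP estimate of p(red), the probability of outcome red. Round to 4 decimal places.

The posterior is Dirichlet(αᵢ + nᵢ) = Dirichlet(25, 20, 12, 32).
For a Dirichlet(a₁,…,a_K) with all aᵢ > 1, the mode has j-th component (aⱼ − 1)/(Σaᵢ − K).
Here Σaᵢ = 89 and K = 4, so p(red) = (12 − 1)/(89 − 4) = 11/85 ≈ 0.1294.

MAP estimate of p(red) = 0.1294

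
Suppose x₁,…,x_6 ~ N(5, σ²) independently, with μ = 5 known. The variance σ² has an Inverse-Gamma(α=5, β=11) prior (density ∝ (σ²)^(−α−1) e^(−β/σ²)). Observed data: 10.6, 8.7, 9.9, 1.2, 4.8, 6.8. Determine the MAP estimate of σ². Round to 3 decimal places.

Sum of squared deviations about the known mean: SS = (10.6−5)² + (8.7−5)² + (9.9−5)² + (1.2−5)² + (4.8−5)² + (6.8−5)² = 86.78.
The Normal likelihood contributes (σ²)^(−n/2) exp(−SS/(2σ²)), so the posterior is Inverse-Gamma(α + n/2, β + SS/2) = Inverse-Gamma(8, 54.39).
The mode of Inverse-Gamma(a, b) is b/(a+1) = 54.39/9 ≈ 6.043.

σ̂²_MAP = 6.043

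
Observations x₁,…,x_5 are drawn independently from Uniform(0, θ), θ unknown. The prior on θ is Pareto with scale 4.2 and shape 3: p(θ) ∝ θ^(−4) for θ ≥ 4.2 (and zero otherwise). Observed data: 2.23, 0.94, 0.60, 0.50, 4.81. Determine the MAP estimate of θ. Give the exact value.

The Uniform(0, θ) likelihood is θ^(−n) for θ ≥ max(xᵢ), zero otherwise. Here max(xᵢ) = 4.81.
Posterior ∝ θ^(−4) · θ^(−5) = θ^(−9) on θ ≥ max(4.2, 4.81) = 4.81.
This density is strictly decreasing in θ, so the posterior mode lies at the lower boundary of the support.

θ̂_MAP = 4.81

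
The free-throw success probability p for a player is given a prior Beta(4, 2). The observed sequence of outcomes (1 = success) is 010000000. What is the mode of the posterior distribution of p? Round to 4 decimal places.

Prior: Beta(4, 2).
Data: 1 success in 9 trials (from the sequence). The binomial likelihood contributes p(1−p)^8, so the posterior is Beta(4+1, 2+8) = Beta(5, 10).
For Beta(a, b) with a, b > 1 the mode is (a−1)/(a+b−2) = 4/13 ≈ 0.3077.

p̂_MAP = 0.3077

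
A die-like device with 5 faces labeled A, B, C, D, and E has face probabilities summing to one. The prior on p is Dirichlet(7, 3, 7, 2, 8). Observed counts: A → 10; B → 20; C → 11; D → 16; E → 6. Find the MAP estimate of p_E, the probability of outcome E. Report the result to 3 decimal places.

MAP estimate of p_E = 0.153

The posterior is Dirichlet(αᵢ + nᵢ) = Dirichlet(17, 23, 18, 18, 14).
For a Dirichlet(a₁,…,a_K) with all aᵢ > 1, the mode has j-th component (aⱼ − 1)/(Σaᵢ − K).
Here Σaᵢ = 90 and K = 5, so p_E = (14 − 1)/(90 − 5) = 13/85 ≈ 0.153.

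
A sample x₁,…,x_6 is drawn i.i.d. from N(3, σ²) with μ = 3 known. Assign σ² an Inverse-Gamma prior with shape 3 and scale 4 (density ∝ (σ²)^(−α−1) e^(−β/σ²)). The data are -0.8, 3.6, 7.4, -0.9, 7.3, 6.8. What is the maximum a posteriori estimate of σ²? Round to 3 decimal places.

Sum of squared deviations about the known mean: SS = (-0.8−3)² + (3.6−3)² + (7.4−3)² + (-0.9−3)² + (7.3−3)² + (6.8−3)² = 82.3.
The Normal likelihood contributes (σ²)^(−n/2) exp(−SS/(2σ²)), so the posterior is Inverse-Gamma(α + n/2, β + SS/2) = Inverse-Gamma(6, 45.15).
The mode of Inverse-Gamma(a, b) is b/(a+1) = 45.15/7 ≈ 6.450.

σ̂²_MAP = 6.450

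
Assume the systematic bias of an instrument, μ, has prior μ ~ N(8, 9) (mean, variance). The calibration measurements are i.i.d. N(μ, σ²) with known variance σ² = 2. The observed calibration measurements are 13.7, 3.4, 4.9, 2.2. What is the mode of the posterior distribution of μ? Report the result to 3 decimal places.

n = 4; x̄ = (13.7 + 3.4 + 4.9 + 2.2)/4 = 24.2/4 = 6.05.
For a Normal prior and Normal likelihood with known variance, the posterior is Normal; its mode equals its mean, the precision-weighted average.
Prior precision 1/σ₀² = 1/9; data precision n/σ² = 4/2 = 2.
μ̂ = ((1/9)·8 + 2·6.05) / (1/9 + 2) = (1169/90)/(19/9) = 1169/190 ≈ 6.153.

μ̂_MAP = 6.153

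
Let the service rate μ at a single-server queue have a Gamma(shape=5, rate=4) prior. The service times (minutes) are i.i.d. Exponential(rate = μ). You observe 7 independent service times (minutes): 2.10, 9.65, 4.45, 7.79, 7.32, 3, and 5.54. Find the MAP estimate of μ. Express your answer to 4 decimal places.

μ̂_MAP = 0.2509

The Exponential(rate=μ) likelihood is ∝ μ^n e^(−μΣtᵢ). Here n = 7 and Σtᵢ = 2.10 + 9.65 + 4.45 + 7.79 + 7.32 + 3 + 5.54 = 39.85.
Posterior ∝ μ^4e^(−4μ) · μ^7e^(−39.85μ) = μ^11e^(−43.85μ), i.e. Gamma(12, 43.85).
Mode = (a−1)/b = 11/43.85 ≈ 0.2509.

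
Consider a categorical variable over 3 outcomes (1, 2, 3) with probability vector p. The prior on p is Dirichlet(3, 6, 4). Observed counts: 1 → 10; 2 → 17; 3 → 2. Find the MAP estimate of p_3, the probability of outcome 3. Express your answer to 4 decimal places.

The posterior is Dirichlet(αᵢ + nᵢ) = Dirichlet(13, 23, 6).
For a Dirichlet(a₁,…,a_K) with all aᵢ > 1, the mode has j-th component (aⱼ − 1)/(Σaᵢ − K).
Here Σaᵢ = 42 and K = 3, so p_3 = (6 − 1)/(42 − 3) = 5/39 ≈ 0.1282.

MAP estimate: 0.1282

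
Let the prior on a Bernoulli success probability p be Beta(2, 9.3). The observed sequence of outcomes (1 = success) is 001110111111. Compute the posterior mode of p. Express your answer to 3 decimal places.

p̂_MAP = 0.469

Prior: Beta(2, 9.3).
Data: 9 successes in 12 trials (from the sequence). The binomial likelihood contributes p^9(1−p)^3, so the posterior is Beta(2+9, 9.3+3) = Beta(11, 12.3).
For Beta(a, b) with a, b > 1 the mode is (a−1)/(a+b−2) = 10/21.3 ≈ 0.469.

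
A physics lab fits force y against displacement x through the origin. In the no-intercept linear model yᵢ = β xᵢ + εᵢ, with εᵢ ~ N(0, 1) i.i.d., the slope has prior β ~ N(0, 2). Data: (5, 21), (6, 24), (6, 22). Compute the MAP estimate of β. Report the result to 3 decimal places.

log p(β | y) = −Σ(yᵢ − βxᵢ)²/(2·1) − β²/(2·2) + const.
Setting the derivative to zero: Σxᵢ(yᵢ − βxᵢ)/1 − β/2 = 0, so β = Σxᵢyᵢ / (Σxᵢ² + σ²/τ²).
Σxᵢyᵢ = 5·21 + 6·24 + 6·22 = 381; Σxᵢ² = 97; σ²/τ² = 0.5.
β̂_MAP = 381 / (97 + 0.5) = 381/97.5 ≈ 3.908.

β̂_MAP = 3.908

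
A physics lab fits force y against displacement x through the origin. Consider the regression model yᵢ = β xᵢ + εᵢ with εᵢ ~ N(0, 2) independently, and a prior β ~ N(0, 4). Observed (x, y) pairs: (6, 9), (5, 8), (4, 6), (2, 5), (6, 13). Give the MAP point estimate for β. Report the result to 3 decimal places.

log p(β | y) = −Σ(yᵢ − βxᵢ)²/(2·2) − β²/(2·4) + const.
Setting the derivative to zero: Σxᵢ(yᵢ − βxᵢ)/2 − β/4 = 0, so β = Σxᵢyᵢ / (Σxᵢ² + σ²/τ²).
Σxᵢyᵢ = 6·9 + 5·8 + 4·6 + 2·5 + 6·13 = 206; Σxᵢ² = 117; σ²/τ² = 0.5.
β̂_MAP = 206 / (117 + 0.5) = 206/117.5 ≈ 1.753.

β̂_MAP = 1.753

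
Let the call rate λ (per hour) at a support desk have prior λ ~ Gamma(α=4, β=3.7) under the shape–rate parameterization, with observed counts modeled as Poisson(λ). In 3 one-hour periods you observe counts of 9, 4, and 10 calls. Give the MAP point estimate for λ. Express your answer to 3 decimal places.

Σxᵢ = 9+4+10 = 23, with n = 3.
Posterior ∝ λ^3e^(−3.7λ) · λ^23e^(−3λ) = λ^26e^(−6.7λ), i.e. Gamma(shape=27, rate=6.7).
The mode of a Gamma(a, b) with a ≥ 1 (shape–rate) is (a−1)/b = 26/6.7 ≈ 3.881.

λ̂_MAP = 3.881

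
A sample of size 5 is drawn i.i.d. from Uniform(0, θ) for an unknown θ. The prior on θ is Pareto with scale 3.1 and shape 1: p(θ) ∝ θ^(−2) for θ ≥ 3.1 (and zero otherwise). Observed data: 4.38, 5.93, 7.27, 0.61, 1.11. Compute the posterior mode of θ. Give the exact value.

θ̂_MAP = 7.27

The Uniform(0, θ) likelihood is θ^(−n) for θ ≥ max(xᵢ), zero otherwise. Here max(xᵢ) = 7.27.
Posterior ∝ θ^(−2) · θ^(−5) = θ^(−7) on θ ≥ max(3.1, 7.27) = 7.27.
This density is strictly decreasing in θ, so the posterior mode lies at the lower boundary of the support.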